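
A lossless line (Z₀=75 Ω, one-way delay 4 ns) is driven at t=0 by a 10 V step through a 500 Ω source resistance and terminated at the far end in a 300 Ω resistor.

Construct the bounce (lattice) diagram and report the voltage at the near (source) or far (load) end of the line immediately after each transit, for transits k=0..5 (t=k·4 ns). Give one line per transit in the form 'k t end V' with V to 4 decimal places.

0 0 source 1.3043
1 4 load 2.0870
2 8 source 2.6654
3 12 load 3.0125
4 16 source 3.2690
5 20 load 3.4229

Γ_L=0.600000, Γ_S=0.739130; launch V₁=10·75/575=1.304348
k=0 src: V=1.3043
k=1 load: inc=1.304348, refl=1.304348·0.600000=0.7826; V=0.000000+1.304348+0.782609=2.0870
k=2 src: inc=0.782609, refl=0.782609·0.739130=0.5784; V=1.304348+0.782609+0.578450=2.6654
k=3 load: inc=0.578450, refl=0.578450·0.600000=0.3471; V=2.086957+0.578450+0.347070=3.0125
k=4 src: inc=0.347070, refl=0.347070·0.739130=0.2565; V=2.665406+0.347070+0.256530=3.2690
k=5 load: inc=0.256530, refl=0.256530·0.600000=0.1539; V=3.012476+0.256530+0.153918=3.4229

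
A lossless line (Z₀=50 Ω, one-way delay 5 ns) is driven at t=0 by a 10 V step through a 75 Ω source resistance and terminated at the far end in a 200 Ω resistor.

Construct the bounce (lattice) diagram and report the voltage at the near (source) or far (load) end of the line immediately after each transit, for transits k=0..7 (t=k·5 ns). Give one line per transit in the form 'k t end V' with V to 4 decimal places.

0 0 source 4.0000
1 5 load 6.4000
2 10 source 6.8800
3 15 load 7.1680
4 20 source 7.2256
5 25 load 7.2602
6 30 source 7.2671
7 35 load 7.2712

Γ_L=0.600000, Γ_S=0.200000; launch V₁=10·50/125=4.000000
k=0 src: V=4.0000
k=1 load: inc=4.000000, refl=4.000000·0.600000=2.4000; V=0.000000+4.000000+2.400000=6.4000
k=2 src: inc=2.400000, refl=2.400000·0.200000=0.4800; V=4.000000+2.400000+0.480000=6.8800
k=3 load: inc=0.480000, refl=0.480000·0.600000=0.2880; V=6.400000+0.480000+0.288000=7.1680
k=4 src: inc=0.288000, refl=0.288000·0.200000=0.0576; V=6.880000+0.288000+0.057600=7.2256
k=5 load: inc=0.057600, refl=0.057600·0.600000=0.0346; V=7.168000+0.057600+0.034560=7.2602
k=6 src: inc=0.034560, refl=0.034560·0.200000=0.0069; V=7.225600+0.034560+0.006912=7.2671
k=7 load: inc=0.006912, refl=0.006912·0.600000=0.0041; V=7.260160+0.006912+0.004147=7.2712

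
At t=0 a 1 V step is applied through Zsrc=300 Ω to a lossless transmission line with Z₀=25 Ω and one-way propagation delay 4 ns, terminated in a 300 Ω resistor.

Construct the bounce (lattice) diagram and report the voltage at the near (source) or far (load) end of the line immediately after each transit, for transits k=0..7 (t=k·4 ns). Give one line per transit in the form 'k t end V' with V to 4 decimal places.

0 0 source 0.0769
1 4 load 0.1420
2 8 source 0.1971
3 12 load 0.2437
4 16 source 0.2831
5 20 load 0.3165
6 24 source 0.3447
7 28 load 0.3686

Γ_L=0.846154, Γ_S=0.846154; launch V₁=1·25/325=0.076923
k=0 src: V=0.0769
k=1 load: inc=0.076923, refl=0.076923·0.846154=0.0651; V=0.000000+0.076923+0.065089=0.1420
k=2 src: inc=0.065089, refl=0.065089·0.846154=0.0551; V=0.076923+0.065089+0.055075=0.1971
k=3 load: inc=0.055075, refl=0.055075·0.846154=0.0466; V=0.142012+0.055075+0.046602=0.2437
k=4 src: inc=0.046602, refl=0.046602·0.846154=0.0394; V=0.197087+0.046602+0.039432=0.2831
k=5 load: inc=0.039432, refl=0.039432·0.846154=0.0334; V=0.243689+0.039432+0.033366=0.3165
k=6 src: inc=0.033366, refl=0.033366·0.846154=0.0282; V=0.283121+0.033366+0.028233=0.3447
k=7 load: inc=0.028233, refl=0.028233·0.846154=0.0239; V=0.316487+0.028233+0.023889=0.3686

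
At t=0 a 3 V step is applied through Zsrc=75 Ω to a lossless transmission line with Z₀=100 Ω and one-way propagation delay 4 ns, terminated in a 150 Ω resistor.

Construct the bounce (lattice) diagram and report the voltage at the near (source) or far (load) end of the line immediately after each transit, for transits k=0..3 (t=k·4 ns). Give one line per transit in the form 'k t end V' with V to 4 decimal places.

Γ_L=0.200000, Γ_S=-0.142857; launch V₁=3·100/175=1.714286
k=0 src: V=1.7143
k=1 load: inc=1.714286, refl=1.714286·0.200000=0.3429; V=0.000000+1.714286+0.342857=2.0571
k=2 src: inc=0.342857, refl=0.342857·-0.142857=-0.0490; V=1.714286+0.342857+-0.048980=2.0082
k=3 load: inc=-0.048980, refl=-0.048980·0.200000=-0.0098; V=2.057143+-0.048980+-0.009796=1.9984

0 0 source 1.7143
1 4 load 2.0571
2 8 source 2.0082
3 12 load 1.9984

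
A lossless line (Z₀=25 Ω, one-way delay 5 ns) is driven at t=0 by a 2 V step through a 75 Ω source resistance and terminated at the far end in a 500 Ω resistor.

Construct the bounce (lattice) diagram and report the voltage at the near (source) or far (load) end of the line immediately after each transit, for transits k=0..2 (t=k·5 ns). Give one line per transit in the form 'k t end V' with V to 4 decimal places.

Γ_L=0.904762, Γ_S=0.500000; launch V₁=2·25/100=0.500000
k=0 src: V=0.5000
k=1 load: inc=0.500000, refl=0.500000·0.904762=0.4524; V=0.000000+0.500000+0.452381=0.9524
k=2 src: inc=0.452381, refl=0.452381·0.500000=0.2262; V=0.500000+0.452381+0.226190=1.1786

0 0 source 0.5000
1 5 load 0.9524
2 10 source 1.1786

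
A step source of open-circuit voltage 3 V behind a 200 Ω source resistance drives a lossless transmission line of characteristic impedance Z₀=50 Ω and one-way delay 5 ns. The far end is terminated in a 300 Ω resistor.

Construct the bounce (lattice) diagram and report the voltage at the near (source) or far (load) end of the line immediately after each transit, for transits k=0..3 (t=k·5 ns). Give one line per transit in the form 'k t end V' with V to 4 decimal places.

Γ_L=0.714286, Γ_S=0.600000; launch V₁=3·50/250=0.600000
k=0 src: V=0.6000
k=1 load: inc=0.600000, refl=0.600000·0.714286=0.4286; V=0.000000+0.600000+0.428571=1.0286
k=2 src: inc=0.428571, refl=0.428571·0.600000=0.2571; V=0.600000+0.428571+0.257143=1.2857
k=3 load: inc=0.257143, refl=0.257143·0.714286=0.1837; V=1.028571+0.257143+0.183673=1.4694

0 0 source 0.6000
1 5 load 1.0286
2 10 source 1.2857
3 15 load 1.4694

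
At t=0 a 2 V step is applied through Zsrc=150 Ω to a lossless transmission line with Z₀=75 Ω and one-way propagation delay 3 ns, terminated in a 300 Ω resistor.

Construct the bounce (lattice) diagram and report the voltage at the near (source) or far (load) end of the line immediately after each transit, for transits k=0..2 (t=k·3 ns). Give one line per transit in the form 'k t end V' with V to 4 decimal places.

0 0 source 0.6667
1 3 load 1.0667
2 6 source 1.2000

Γ_L=0.600000, Γ_S=0.333333; launch V₁=2·75/225=0.666667
k=0 src: V=0.6667
k=1 load: inc=0.666667, refl=0.666667·0.600000=0.4000; V=0.000000+0.666667+0.400000=1.0667
k=2 src: inc=0.400000, refl=0.400000·0.333333=0.1333; V=0.666667+0.400000+0.133333=1.2000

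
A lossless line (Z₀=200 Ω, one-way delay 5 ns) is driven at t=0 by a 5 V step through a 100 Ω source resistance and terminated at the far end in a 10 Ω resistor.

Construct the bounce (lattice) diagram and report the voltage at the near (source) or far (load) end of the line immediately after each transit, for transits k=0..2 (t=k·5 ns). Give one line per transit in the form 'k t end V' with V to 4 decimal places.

0 0 source 3.3333
1 5 load 0.3175
2 10 source 1.3228

Γ_L=-0.904762, Γ_S=-0.333333; launch V₁=5·200/300=3.333333
k=0 src: V=3.3333
k=1 load: inc=3.333333, refl=3.333333·-0.904762=-3.0159; V=0.000000+3.333333+-3.015873=0.3175
k=2 src: inc=-3.015873, refl=-3.015873·-0.333333=1.0053; V=3.333333+-3.015873+1.005291=1.3228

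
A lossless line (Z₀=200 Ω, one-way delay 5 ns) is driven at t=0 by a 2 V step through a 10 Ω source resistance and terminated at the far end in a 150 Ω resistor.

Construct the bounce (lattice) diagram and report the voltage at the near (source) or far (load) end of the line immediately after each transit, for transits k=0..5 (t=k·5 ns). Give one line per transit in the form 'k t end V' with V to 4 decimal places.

Γ_L=-0.142857, Γ_S=-0.904762; launch V₁=2·200/210=1.904762
k=0 src: V=1.9048
k=1 load: inc=1.904762, refl=1.904762·-0.142857=-0.2721; V=0.000000+1.904762+-0.272109=1.6327
k=2 src: inc=-0.272109, refl=-0.272109·-0.904762=0.2462; V=1.904762+-0.272109+0.246194=1.8788
k=3 load: inc=0.246194, refl=0.246194·-0.142857=-0.0352; V=1.632653+0.246194+-0.035171=1.8437
k=4 src: inc=-0.035171, refl=-0.035171·-0.904762=0.0318; V=1.878847+-0.035171+0.031821=1.8755
k=5 load: inc=0.031821, refl=0.031821·-0.142857=-0.0045; V=1.843676+0.031821+-0.004546=1.8710

0 0 source 1.9048
1 5 load 1.6327
2 10 source 1.8788
3 15 load 1.8437
4 20 source 1.8755
5 25 load 1.8710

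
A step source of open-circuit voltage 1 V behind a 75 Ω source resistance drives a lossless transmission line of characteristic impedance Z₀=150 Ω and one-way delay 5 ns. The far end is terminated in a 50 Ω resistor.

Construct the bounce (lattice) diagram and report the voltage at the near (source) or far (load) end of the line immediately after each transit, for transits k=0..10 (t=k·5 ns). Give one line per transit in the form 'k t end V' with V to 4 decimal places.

Γ_L=-0.500000, Γ_S=-0.333333; launch V₁=1·150/225=0.666667
k=0 src: V=0.6667
k=1 load: inc=0.666667, refl=0.666667·-0.500000=-0.3333; V=0.000000+0.666667+-0.333333=0.3333
k=2 src: inc=-0.333333, refl=-0.333333·-0.333333=0.1111; V=0.666667+-0.333333+0.111111=0.4444
k=3 load: inc=0.111111, refl=0.111111·-0.500000=-0.0556; V=0.333333+0.111111+-0.055556=0.3889
k=4 src: inc=-0.055556, refl=-0.055556·-0.333333=0.0185; V=0.444444+-0.055556+0.018519=0.4074
k=5 load: inc=0.018519, refl=0.018519·-0.500000=-0.0093; V=0.388889+0.018519+-0.009259=0.3981
k=6 src: inc=-0.009259, refl=-0.009259·-0.333333=0.0031; V=0.407407+-0.009259+0.003086=0.4012
k=7 load: inc=0.003086, refl=0.003086·-0.500000=-0.0015; V=0.398148+0.003086+-0.001543=0.3997
k=8 src: inc=-0.001543, refl=-0.001543·-0.333333=0.0005; V=0.401235+-0.001543+0.000514=0.4002
k=9 load: inc=0.000514, refl=0.000514·-0.500000=-0.0003; V=0.399691+0.000514+-0.000257=0.3999
k=10 src: inc=-0.000257, refl=-0.000257·-0.333333=0.0001; V=0.400206+-0.000257+0.000086=0.4000

0 0 source 0.6667
1 5 load 0.3333
2 10 source 0.4444
3 15 load 0.3889
4 20 source 0.4074
5 25 load 0.3981
6 30 source 0.4012
7 35 load 0.3997
8 40 source 0.4002
9 45 load 0.3999
10 50 source 0.4000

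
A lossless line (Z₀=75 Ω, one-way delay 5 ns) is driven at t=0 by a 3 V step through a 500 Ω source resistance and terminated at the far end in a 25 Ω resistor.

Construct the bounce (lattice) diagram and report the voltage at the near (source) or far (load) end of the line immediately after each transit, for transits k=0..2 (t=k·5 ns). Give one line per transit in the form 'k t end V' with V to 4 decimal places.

0 0 source 0.3913
1 5 load 0.1957
2 10 source 0.0510

Γ_L=-0.500000, Γ_S=0.739130; launch V₁=3·75/575=0.391304
k=0 src: V=0.3913
k=1 load: inc=0.391304, refl=0.391304·-0.500000=-0.1957; V=0.000000+0.391304+-0.195652=0.1957
k=2 src: inc=-0.195652, refl=-0.195652·0.739130=-0.1446; V=0.391304+-0.195652+-0.144612=0.0510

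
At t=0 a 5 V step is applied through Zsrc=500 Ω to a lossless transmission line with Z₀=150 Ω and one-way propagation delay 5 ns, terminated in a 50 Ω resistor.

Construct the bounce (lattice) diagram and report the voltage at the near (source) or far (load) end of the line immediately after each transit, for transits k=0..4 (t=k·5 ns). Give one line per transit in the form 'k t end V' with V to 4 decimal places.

0 0 source 1.1538
1 5 load 0.5769
2 10 source 0.2663
3 15 load 0.4216
4 20 source 0.5052

Γ_L=-0.500000, Γ_S=0.538462; launch V₁=5·150/650=1.153846
k=0 src: V=1.1538
k=1 load: inc=1.153846, refl=1.153846·-0.500000=-0.5769; V=0.000000+1.153846+-0.576923=0.5769
k=2 src: inc=-0.576923, refl=-0.576923·0.538462=-0.3107; V=1.153846+-0.576923+-0.310651=0.2663
k=3 load: inc=-0.310651, refl=-0.310651·-0.500000=0.1553; V=0.576923+-0.310651+0.155325=0.4216
k=4 src: inc=0.155325, refl=0.155325·0.538462=0.0836; V=0.266272+0.155325+0.083637=0.5052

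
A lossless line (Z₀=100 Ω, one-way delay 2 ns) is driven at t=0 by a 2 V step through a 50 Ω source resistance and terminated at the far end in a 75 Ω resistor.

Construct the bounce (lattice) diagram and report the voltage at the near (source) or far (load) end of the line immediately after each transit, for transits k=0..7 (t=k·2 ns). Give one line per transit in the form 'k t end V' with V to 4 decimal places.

0 0 source 1.3333
1 2 load 1.1429
2 4 source 1.2063
3 6 load 1.1973
4 8 source 1.2003
5 10 load 1.1999
6 12 source 1.2000
7 14 load 1.2000

Γ_L=-0.142857, Γ_S=-0.333333; launch V₁=2·100/150=1.333333
k=0 src: V=1.3333
k=1 load: inc=1.333333, refl=1.333333·-0.142857=-0.1905; V=0.000000+1.333333+-0.190476=1.1429
k=2 src: inc=-0.190476, refl=-0.190476·-0.333333=0.0635; V=1.333333+-0.190476+0.063492=1.2063
k=3 load: inc=0.063492, refl=0.063492·-0.142857=-0.0091; V=1.142857+0.063492+-0.009070=1.1973
k=4 src: inc=-0.009070, refl=-0.009070·-0.333333=0.0030; V=1.206349+-0.009070+0.003023=1.2003
k=5 load: inc=0.003023, refl=0.003023·-0.142857=-0.0004; V=1.197279+0.003023+-0.000432=1.1999
k=6 src: inc=-0.000432, refl=-0.000432·-0.333333=0.0001; V=1.200302+-0.000432+0.000144=1.2000
k=7 load: inc=0.000144, refl=0.000144·-0.142857=-0.0000; V=1.199870+0.000144+-0.000021=1.2000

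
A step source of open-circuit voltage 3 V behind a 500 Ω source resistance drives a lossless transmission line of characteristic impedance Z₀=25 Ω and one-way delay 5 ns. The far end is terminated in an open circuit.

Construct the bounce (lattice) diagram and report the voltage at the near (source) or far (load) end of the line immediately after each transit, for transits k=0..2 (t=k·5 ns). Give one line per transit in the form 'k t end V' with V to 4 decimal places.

0 0 source 0.1429
1 5 load 0.2857
2 10 source 0.4150

Γ_L=1.000000, Γ_S=0.904762; launch V₁=3·25/525=0.142857
k=0 src: V=0.1429
k=1 load: inc=0.142857, refl=0.142857·1.000000=0.1429; V=0.000000+0.142857+0.142857=0.2857
k=2 src: inc=0.142857, refl=0.142857·0.904762=0.1293; V=0.142857+0.142857+0.129252=0.4150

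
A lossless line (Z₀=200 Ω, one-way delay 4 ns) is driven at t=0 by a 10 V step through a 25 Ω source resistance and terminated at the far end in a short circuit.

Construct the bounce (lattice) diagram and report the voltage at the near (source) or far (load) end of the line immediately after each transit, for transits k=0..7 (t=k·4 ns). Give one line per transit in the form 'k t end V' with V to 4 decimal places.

Γ_L=-1.000000, Γ_S=-0.777778; launch V₁=10·200/225=8.888889
k=0 src: V=8.8889
k=1 load: inc=8.888889, refl=8.888889·-1.000000=-8.8889; V=0.000000+8.888889+-8.888889=0.0000
k=2 src: inc=-8.888889, refl=-8.888889·-0.777778=6.9136; V=8.888889+-8.888889+6.913580=6.9136
k=3 load: inc=6.913580, refl=6.913580·-1.000000=-6.9136; V=0.000000+6.913580+-6.913580=0.0000
k=4 src: inc=-6.913580, refl=-6.913580·-0.777778=5.3772; V=6.913580+-6.913580+5.377229=5.3772
k=5 load: inc=5.377229, refl=5.377229·-1.000000=-5.3772; V=0.000000+5.377229+-5.377229=0.0000
k=6 src: inc=-5.377229, refl=-5.377229·-0.777778=4.1823; V=5.377229+-5.377229+4.182289=4.1823
k=7 load: inc=4.182289, refl=4.182289·-1.000000=-4.1823; V=0.000000+4.182289+-4.182289=0.0000

0 0 source 8.8889
1 4 load 0.0000
2 8 source 6.9136
3 12 load 0.0000
4 16 source 5.3772
5 20 load 0.0000
6 24 source 4.1823
7 28 load 0.0000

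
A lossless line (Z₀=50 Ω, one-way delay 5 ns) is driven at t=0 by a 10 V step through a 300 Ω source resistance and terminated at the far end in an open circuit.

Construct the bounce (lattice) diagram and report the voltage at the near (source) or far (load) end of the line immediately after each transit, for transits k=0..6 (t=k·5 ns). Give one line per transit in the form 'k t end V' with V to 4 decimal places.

0 0 source 1.4286
1 5 load 2.8571
2 10 source 3.8776
3 15 load 4.8980
4 20 source 5.6268
5 25 load 6.3557
6 30 source 6.8763

Γ_L=1.000000, Γ_S=0.714286; launch V₁=10·50/350=1.428571
k=0 src: V=1.4286
k=1 load: inc=1.428571, refl=1.428571·1.000000=1.4286; V=0.000000+1.428571+1.428571=2.8571
k=2 src: inc=1.428571, refl=1.428571·0.714286=1.0204; V=1.428571+1.428571+1.020408=3.8776
k=3 load: inc=1.020408, refl=1.020408·1.000000=1.0204; V=2.857143+1.020408+1.020408=4.8980
k=4 src: inc=1.020408, refl=1.020408·0.714286=0.7289; V=3.877551+1.020408+0.728863=5.6268
k=5 load: inc=0.728863, refl=0.728863·1.000000=0.7289; V=4.897959+0.728863+0.728863=6.3557
k=6 src: inc=0.728863, refl=0.728863·0.714286=0.5206; V=5.626822+0.728863+0.520616=6.8763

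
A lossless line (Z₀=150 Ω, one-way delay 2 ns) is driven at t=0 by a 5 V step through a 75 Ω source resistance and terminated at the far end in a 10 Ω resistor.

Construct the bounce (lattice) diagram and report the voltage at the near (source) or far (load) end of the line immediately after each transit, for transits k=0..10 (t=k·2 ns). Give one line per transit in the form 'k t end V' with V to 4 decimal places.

Γ_L=-0.875000, Γ_S=-0.333333; launch V₁=5·150/225=3.333333
k=0 src: V=3.3333
k=1 load: inc=3.333333, refl=3.333333·-0.875000=-2.9167; V=0.000000+3.333333+-2.916667=0.4167
k=2 src: inc=-2.916667, refl=-2.916667·-0.333333=0.9722; V=3.333333+-2.916667+0.972222=1.3889
k=3 load: inc=0.972222, refl=0.972222·-0.875000=-0.8507; V=0.416667+0.972222+-0.850694=0.5382
k=4 src: inc=-0.850694, refl=-0.850694·-0.333333=0.2836; V=1.388889+-0.850694+0.283565=0.8218
k=5 load: inc=0.283565, refl=0.283565·-0.875000=-0.2481; V=0.538194+0.283565+-0.248119=0.5736
k=6 src: inc=-0.248119, refl=-0.248119·-0.333333=0.0827; V=0.821759+-0.248119+0.082706=0.6563
k=7 load: inc=0.082706, refl=0.082706·-0.875000=-0.0724; V=0.573640+0.082706+-0.072368=0.5840
k=8 src: inc=-0.072368, refl=-0.072368·-0.333333=0.0241; V=0.656346+-0.072368+0.024123=0.6081
k=9 load: inc=0.024123, refl=0.024123·-0.875000=-0.0211; V=0.583978+0.024123+-0.021107=0.5870
k=10 src: inc=-0.021107, refl=-0.021107·-0.333333=0.0070; V=0.608101+-0.021107+0.007036=0.5940

0 0 source 3.3333
1 2 load 0.4167
2 4 source 1.3889
3 6 load 0.5382
4 8 source 0.8218
5 10 load 0.5736
6 12 source 0.6563
7 14 load 0.5840
8 16 source 0.6081
9 18 load 0.5870
10 20 source 0.5940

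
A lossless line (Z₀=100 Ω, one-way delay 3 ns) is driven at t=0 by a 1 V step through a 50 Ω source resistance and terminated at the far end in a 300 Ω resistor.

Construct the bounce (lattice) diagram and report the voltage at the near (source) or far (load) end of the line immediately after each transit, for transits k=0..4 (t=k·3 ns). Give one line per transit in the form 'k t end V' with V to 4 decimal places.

0 0 source 0.6667
1 3 load 1.0000
2 6 source 0.8889
3 9 load 0.8333
4 12 source 0.8519

Γ_L=0.500000, Γ_S=-0.333333; launch V₁=1·100/150=0.666667
k=0 src: V=0.6667
k=1 load: inc=0.666667, refl=0.666667·0.500000=0.3333; V=0.000000+0.666667+0.333333=1.0000
k=2 src: inc=0.333333, refl=0.333333·-0.333333=-0.1111; V=0.666667+0.333333+-0.111111=0.8889
k=3 load: inc=-0.111111, refl=-0.111111·0.500000=-0.0556; V=1.000000+-0.111111+-0.055556=0.8333
k=4 src: inc=-0.055556, refl=-0.055556·-0.333333=0.0185; V=0.888889+-0.055556+0.018519=0.8519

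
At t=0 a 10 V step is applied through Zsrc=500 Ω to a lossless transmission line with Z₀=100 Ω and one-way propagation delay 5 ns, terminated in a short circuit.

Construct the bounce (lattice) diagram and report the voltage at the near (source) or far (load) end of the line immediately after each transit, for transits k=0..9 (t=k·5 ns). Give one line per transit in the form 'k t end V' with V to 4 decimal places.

0 0 source 1.6667
1 5 load 0.0000
2 10 source -1.1111
3 15 load 0.0000
4 20 source 0.7407
5 25 load 0.0000
6 30 source -0.4938
7 35 load 0.0000
8 40 source 0.3292
9 45 load 0.0000

Γ_L=-1.000000, Γ_S=0.666667; launch V₁=10·100/600=1.666667
k=0 src: V=1.6667
k=1 load: inc=1.666667, refl=1.666667·-1.000000=-1.6667; V=0.000000+1.666667+-1.666667=0.0000
k=2 src: inc=-1.666667, refl=-1.666667·0.666667=-1.1111; V=1.666667+-1.666667+-1.111111=-1.1111
k=3 load: inc=-1.111111, refl=-1.111111·-1.000000=1.1111; V=0.000000+-1.111111+1.111111=0.0000
k=4 src: inc=1.111111, refl=1.111111·0.666667=0.7407; V=-1.111111+1.111111+0.740741=0.7407
k=5 load: inc=0.740741, refl=0.740741·-1.000000=-0.7407; V=0.000000+0.740741+-0.740741=0.0000
k=6 src: inc=-0.740741, refl=-0.740741·0.666667=-0.4938; V=0.740741+-0.740741+-0.493827=-0.4938
k=7 load: inc=-0.493827, refl=-0.493827·-1.000000=0.4938; V=0.000000+-0.493827+0.493827=0.0000
k=8 src: inc=0.493827, refl=0.493827·0.666667=0.3292; V=-0.493827+0.493827+0.329218=0.3292
k=9 load: inc=0.329218, refl=0.329218·-1.000000=-0.3292; V=0.000000+0.329218+-0.329218=0.0000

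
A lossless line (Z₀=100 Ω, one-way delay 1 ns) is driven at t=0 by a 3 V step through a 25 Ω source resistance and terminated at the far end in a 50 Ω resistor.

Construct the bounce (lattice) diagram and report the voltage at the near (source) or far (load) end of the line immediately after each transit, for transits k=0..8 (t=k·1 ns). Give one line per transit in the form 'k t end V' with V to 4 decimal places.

Γ_L=-0.333333, Γ_S=-0.600000; launch V₁=3·100/125=2.400000
k=0 src: V=2.4000
k=1 load: inc=2.400000, refl=2.400000·-0.333333=-0.8000; V=0.000000+2.400000+-0.800000=1.6000
k=2 src: inc=-0.800000, refl=-0.800000·-0.600000=0.4800; V=2.400000+-0.800000+0.480000=2.0800
k=3 load: inc=0.480000, refl=0.480000·-0.333333=-0.1600; V=1.600000+0.480000+-0.160000=1.9200
k=4 src: inc=-0.160000, refl=-0.160000·-0.600000=0.0960; V=2.080000+-0.160000+0.096000=2.0160
k=5 load: inc=0.096000, refl=0.096000·-0.333333=-0.0320; V=1.920000+0.096000+-0.032000=1.9840
k=6 src: inc=-0.032000, refl=-0.032000·-0.600000=0.0192; V=2.016000+-0.032000+0.019200=2.0032
k=7 load: inc=0.019200, refl=0.019200·-0.333333=-0.0064; V=1.984000+0.019200+-0.006400=1.9968
k=8 src: inc=-0.006400, refl=-0.006400·-0.600000=0.0038; V=2.003200+-0.006400+0.003840=2.0006

0 0 source 2.4000
1 1 load 1.6000
2 2 source 2.0800
3 3 load 1.9200
4 4 source 2.0160
5 5 load 1.9840
6 6 source 2.0032
7 7 load 1.9968
8 8 source 2.0006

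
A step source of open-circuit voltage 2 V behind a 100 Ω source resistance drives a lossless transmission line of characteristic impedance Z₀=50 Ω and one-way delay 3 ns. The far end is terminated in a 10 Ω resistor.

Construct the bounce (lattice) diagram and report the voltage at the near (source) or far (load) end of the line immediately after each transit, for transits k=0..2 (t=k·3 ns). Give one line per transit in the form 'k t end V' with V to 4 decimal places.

Γ_L=-0.666667, Γ_S=0.333333; launch V₁=2·50/150=0.666667
k=0 src: V=0.6667
k=1 load: inc=0.666667, refl=0.666667·-0.666667=-0.4444; V=0.000000+0.666667+-0.444444=0.2222
k=2 src: inc=-0.444444, refl=-0.444444·0.333333=-0.1481; V=0.666667+-0.444444+-0.148148=0.0741

0 0 source 0.6667
1 3 load 0.2222
2 6 source 0.0741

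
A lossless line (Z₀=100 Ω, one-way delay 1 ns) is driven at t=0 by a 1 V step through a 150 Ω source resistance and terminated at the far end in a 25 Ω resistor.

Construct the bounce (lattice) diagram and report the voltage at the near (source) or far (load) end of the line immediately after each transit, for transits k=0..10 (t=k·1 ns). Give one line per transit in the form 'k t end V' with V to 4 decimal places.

0 0 source 0.4000
1 1 load 0.1600
2 2 source 0.1120
3 3 load 0.1408
4 4 source 0.1466
5 5 load 0.1431
6 6 source 0.1424
7 7 load 0.1428
8 8 source 0.1429
9 9 load 0.1429
10 10 source 0.1429

Γ_L=-0.600000, Γ_S=0.200000; launch V₁=1·100/250=0.400000
k=0 src: V=0.4000
k=1 load: inc=0.400000, refl=0.400000·-0.600000=-0.2400; V=0.000000+0.400000+-0.240000=0.1600
k=2 src: inc=-0.240000, refl=-0.240000·0.200000=-0.0480; V=0.400000+-0.240000+-0.048000=0.1120
k=3 load: inc=-0.048000, refl=-0.048000·-0.600000=0.0288; V=0.160000+-0.048000+0.028800=0.1408
k=4 src: inc=0.028800, refl=0.028800·0.200000=0.0058; V=0.112000+0.028800+0.005760=0.1466
k=5 load: inc=0.005760, refl=0.005760·-0.600000=-0.0035; V=0.140800+0.005760+-0.003456=0.1431
k=6 src: inc=-0.003456, refl=-0.003456·0.200000=-0.0007; V=0.146560+-0.003456+-0.000691=0.1424
k=7 load: inc=-0.000691, refl=-0.000691·-0.600000=0.0004; V=0.143104+-0.000691+0.000415=0.1428
k=8 src: inc=0.000415, refl=0.000415·0.200000=0.0001; V=0.142413+0.000415+0.000083=0.1429
k=9 load: inc=0.000083, refl=0.000083·-0.600000=-0.0000; V=0.142828+0.000083+-0.000050=0.1429
k=10 src: inc=-0.000050, refl=-0.000050·0.200000=-0.0000; V=0.142910+-0.000050+-0.000010=0.1429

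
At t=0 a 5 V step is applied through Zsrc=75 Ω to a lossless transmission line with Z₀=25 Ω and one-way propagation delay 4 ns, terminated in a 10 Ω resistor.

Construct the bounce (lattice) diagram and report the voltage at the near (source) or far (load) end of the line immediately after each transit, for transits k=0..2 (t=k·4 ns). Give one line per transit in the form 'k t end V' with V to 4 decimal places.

Γ_L=-0.428571, Γ_S=0.500000; launch V₁=5·25/100=1.250000
k=0 src: V=1.2500
k=1 load: inc=1.250000, refl=1.250000·-0.428571=-0.5357; V=0.000000+1.250000+-0.535714=0.7143
k=2 src: inc=-0.535714, refl=-0.535714·0.500000=-0.2679; V=1.250000+-0.535714+-0.267857=0.4464

0 0 source 1.2500
1 4 load 0.7143
2 8 source 0.4464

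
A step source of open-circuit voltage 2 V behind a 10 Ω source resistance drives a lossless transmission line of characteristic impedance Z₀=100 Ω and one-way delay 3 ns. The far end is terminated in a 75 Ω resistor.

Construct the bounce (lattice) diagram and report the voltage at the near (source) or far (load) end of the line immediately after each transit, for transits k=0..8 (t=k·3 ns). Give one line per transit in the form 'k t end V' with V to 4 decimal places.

Γ_L=-0.142857, Γ_S=-0.818182; launch V₁=2·100/110=1.818182
k=0 src: V=1.8182
k=1 load: inc=1.818182, refl=1.818182·-0.142857=-0.2597; V=0.000000+1.818182+-0.259740=1.5584
k=2 src: inc=-0.259740, refl=-0.259740·-0.818182=0.2125; V=1.818182+-0.259740+0.212515=1.7710
k=3 load: inc=0.212515, refl=0.212515·-0.142857=-0.0304; V=1.558442+0.212515+-0.030359=1.7406
k=4 src: inc=-0.030359, refl=-0.030359·-0.818182=0.0248; V=1.770956+-0.030359+0.024839=1.7654
k=5 load: inc=0.024839, refl=0.024839·-0.142857=-0.0035; V=1.740597+0.024839+-0.003548=1.7619
k=6 src: inc=-0.003548, refl=-0.003548·-0.818182=0.0029; V=1.765436+-0.003548+0.002903=1.7648
k=7 load: inc=0.002903, refl=0.002903·-0.142857=-0.0004; V=1.761888+0.002903+-0.000415=1.7644
k=8 src: inc=-0.000415, refl=-0.000415·-0.818182=0.0003; V=1.764791+-0.000415+0.000339=1.7647

0 0 source 1.8182
1 3 load 1.5584
2 6 source 1.7710
3 9 load 1.7406
4 12 source 1.7654
5 15 load 1.7619
6 18 source 1.7648
7 21 load 1.7644
8 24 source 1.7647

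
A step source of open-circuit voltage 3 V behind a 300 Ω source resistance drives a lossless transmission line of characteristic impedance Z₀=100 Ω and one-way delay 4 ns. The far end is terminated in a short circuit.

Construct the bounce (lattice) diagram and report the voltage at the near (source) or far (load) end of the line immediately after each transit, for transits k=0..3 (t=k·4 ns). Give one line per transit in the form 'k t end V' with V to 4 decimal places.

Γ_L=-1.000000, Γ_S=0.500000; launch V₁=3·100/400=0.750000
k=0 src: V=0.7500
k=1 load: inc=0.750000, refl=0.750000·-1.000000=-0.7500; V=0.000000+0.750000+-0.750000=0.0000
k=2 src: inc=-0.750000, refl=-0.750000·0.500000=-0.3750; V=0.750000+-0.750000+-0.375000=-0.3750
k=3 load: inc=-0.375000, refl=-0.375000·-1.000000=0.3750; V=0.000000+-0.375000+0.375000=0.0000

0 0 source 0.7500
1 4 load 0.0000
2 8 source -0.3750
3 12 load 0.0000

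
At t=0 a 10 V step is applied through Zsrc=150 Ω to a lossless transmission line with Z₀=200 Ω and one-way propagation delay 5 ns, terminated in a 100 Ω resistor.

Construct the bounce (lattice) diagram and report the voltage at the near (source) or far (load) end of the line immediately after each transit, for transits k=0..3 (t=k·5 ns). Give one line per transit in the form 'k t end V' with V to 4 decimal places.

Γ_L=-0.333333, Γ_S=-0.142857; launch V₁=10·200/350=5.714286
k=0 src: V=5.7143
k=1 load: inc=5.714286, refl=5.714286·-0.333333=-1.9048; V=0.000000+5.714286+-1.904762=3.8095
k=2 src: inc=-1.904762, refl=-1.904762·-0.142857=0.2721; V=5.714286+-1.904762+0.272109=4.0816
k=3 load: inc=0.272109, refl=0.272109·-0.333333=-0.0907; V=3.809524+0.272109+-0.090703=3.9909

0 0 source 5.7143
1 5 load 3.8095
2 10 source 4.0816
3 15 load 3.9909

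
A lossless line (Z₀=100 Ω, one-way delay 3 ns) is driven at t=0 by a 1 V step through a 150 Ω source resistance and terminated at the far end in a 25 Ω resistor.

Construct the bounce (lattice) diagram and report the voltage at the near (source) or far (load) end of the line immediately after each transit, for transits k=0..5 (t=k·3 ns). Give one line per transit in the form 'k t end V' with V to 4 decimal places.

0 0 source 0.4000
1 3 load 0.1600
2 6 source 0.1120
3 9 load 0.1408
4 12 source 0.1466
5 15 load 0.1431

Γ_L=-0.600000, Γ_S=0.200000; launch V₁=1·100/250=0.400000
k=0 src: V=0.4000
k=1 load: inc=0.400000, refl=0.400000·-0.600000=-0.2400; V=0.000000+0.400000+-0.240000=0.1600
k=2 src: inc=-0.240000, refl=-0.240000·0.200000=-0.0480; V=0.400000+-0.240000+-0.048000=0.1120
k=3 load: inc=-0.048000, refl=-0.048000·-0.600000=0.0288; V=0.160000+-0.048000+0.028800=0.1408
k=4 src: inc=0.028800, refl=0.028800·0.200000=0.0058; V=0.112000+0.028800+0.005760=0.1466
k=5 load: inc=0.005760, refl=0.005760·-0.600000=-0.0035; V=0.140800+0.005760+-0.003456=0.1431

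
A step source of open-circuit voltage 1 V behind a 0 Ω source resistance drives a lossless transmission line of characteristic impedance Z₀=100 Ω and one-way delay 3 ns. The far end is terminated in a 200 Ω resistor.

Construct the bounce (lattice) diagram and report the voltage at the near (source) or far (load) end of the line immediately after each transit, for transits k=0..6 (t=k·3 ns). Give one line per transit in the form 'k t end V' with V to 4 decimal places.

0 0 source 1.0000
1 3 load 1.3333
2 6 source 1.0000
3 9 load 0.8889
4 12 source 1.0000
5 15 load 1.0370
6 18 source 1.0000

Γ_L=0.333333, Γ_S=-1.000000; launch V₁=1·100/100=1.000000
k=0 src: V=1.0000
k=1 load: inc=1.000000, refl=1.000000·0.333333=0.3333; V=0.000000+1.000000+0.333333=1.3333
k=2 src: inc=0.333333, refl=0.333333·-1.000000=-0.3333; V=1.000000+0.333333+-0.333333=1.0000
k=3 load: inc=-0.333333, refl=-0.333333·0.333333=-0.1111; V=1.333333+-0.333333+-0.111111=0.8889
k=4 src: inc=-0.111111, refl=-0.111111·-1.000000=0.1111; V=1.000000+-0.111111+0.111111=1.0000
k=5 load: inc=0.111111, refl=0.111111·0.333333=0.0370; V=0.888889+0.111111+0.037037=1.0370
k=6 src: inc=0.037037, refl=0.037037·-1.000000=-0.0370; V=1.000000+0.037037+-0.037037=1.0000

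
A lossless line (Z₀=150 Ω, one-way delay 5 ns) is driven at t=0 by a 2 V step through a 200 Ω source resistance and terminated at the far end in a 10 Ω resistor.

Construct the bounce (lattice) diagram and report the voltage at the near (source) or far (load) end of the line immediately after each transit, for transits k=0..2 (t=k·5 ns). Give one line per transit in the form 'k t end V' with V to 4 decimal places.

0 0 source 0.8571
1 5 load 0.1071
2 10 source 0.0000

Γ_L=-0.875000, Γ_S=0.142857; launch V₁=2·150/350=0.857143
k=0 src: V=0.8571
k=1 load: inc=0.857143, refl=0.857143·-0.875000=-0.7500; V=0.000000+0.857143+-0.750000=0.1071
k=2 src: inc=-0.750000, refl=-0.750000·0.142857=-0.1071; V=0.857143+-0.750000+-0.107143=0.0000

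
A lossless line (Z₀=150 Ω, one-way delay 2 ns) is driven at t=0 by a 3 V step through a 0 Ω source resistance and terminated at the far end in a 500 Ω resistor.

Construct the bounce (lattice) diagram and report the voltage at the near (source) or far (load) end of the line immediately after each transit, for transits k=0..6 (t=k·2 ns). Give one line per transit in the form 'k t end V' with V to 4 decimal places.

Γ_L=0.538462, Γ_S=-1.000000; launch V₁=3·150/150=3.000000
k=0 src: V=3.0000
k=1 load: inc=3.000000, refl=3.000000·0.538462=1.6154; V=0.000000+3.000000+1.615385=4.6154
k=2 src: inc=1.615385, refl=1.615385·-1.000000=-1.6154; V=3.000000+1.615385+-1.615385=3.0000
k=3 load: inc=-1.615385, refl=-1.615385·0.538462=-0.8698; V=4.615385+-1.615385+-0.869822=2.1302
k=4 src: inc=-0.869822, refl=-0.869822·-1.000000=0.8698; V=3.000000+-0.869822+0.869822=3.0000
k=5 load: inc=0.869822, refl=0.869822·0.538462=0.4684; V=2.130178+0.869822+0.468366=3.4684
k=6 src: inc=0.468366, refl=0.468366·-1.000000=-0.4684; V=3.000000+0.468366+-0.468366=3.0000

0 0 source 3.0000
1 2 load 4.6154
2 4 source 3.0000
3 6 load 2.1302
4 8 source 3.0000
5 10 load 3.4684
6 12 source 3.0000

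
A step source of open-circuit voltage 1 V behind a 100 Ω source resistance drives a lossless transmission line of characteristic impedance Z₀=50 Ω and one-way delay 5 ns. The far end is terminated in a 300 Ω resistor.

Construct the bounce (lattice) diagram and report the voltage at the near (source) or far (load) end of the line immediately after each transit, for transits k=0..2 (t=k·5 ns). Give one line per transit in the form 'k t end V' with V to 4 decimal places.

Γ_L=0.714286, Γ_S=0.333333; launch V₁=1·50/150=0.333333
k=0 src: V=0.3333
k=1 load: inc=0.333333, refl=0.333333·0.714286=0.2381; V=0.000000+0.333333+0.238095=0.5714
k=2 src: inc=0.238095, refl=0.238095·0.333333=0.0794; V=0.333333+0.238095+0.079365=0.6508

0 0 source 0.3333
1 5 load 0.5714
2 10 source 0.6508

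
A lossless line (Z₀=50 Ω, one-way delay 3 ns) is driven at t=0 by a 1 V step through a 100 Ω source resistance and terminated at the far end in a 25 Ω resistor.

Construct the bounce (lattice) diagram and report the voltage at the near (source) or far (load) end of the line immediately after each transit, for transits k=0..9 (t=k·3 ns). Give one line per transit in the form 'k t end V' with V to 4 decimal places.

0 0 source 0.3333
1 3 load 0.2222
2 6 source 0.1852
3 9 load 0.1975
4 12 source 0.2016
5 15 load 0.2003
6 18 source 0.1998
7 21 load 0.2000
8 24 source 0.2000
9 27 load 0.2000

Γ_L=-0.333333, Γ_S=0.333333; launch V₁=1·50/150=0.333333
k=0 src: V=0.3333
k=1 load: inc=0.333333, refl=0.333333·-0.333333=-0.1111; V=0.000000+0.333333+-0.111111=0.2222
k=2 src: inc=-0.111111, refl=-0.111111·0.333333=-0.0370; V=0.333333+-0.111111+-0.037037=0.1852
k=3 load: inc=-0.037037, refl=-0.037037·-0.333333=0.0123; V=0.222222+-0.037037+0.012346=0.1975
k=4 src: inc=0.012346, refl=0.012346·0.333333=0.0041; V=0.185185+0.012346+0.004115=0.2016
k=5 load: inc=0.004115, refl=0.004115·-0.333333=-0.0014; V=0.197531+0.004115+-0.001372=0.2003
k=6 src: inc=-0.001372, refl=-0.001372·0.333333=-0.0005; V=0.201646+-0.001372+-0.000457=0.1998
k=7 load: inc=-0.000457, refl=-0.000457·-0.333333=0.0002; V=0.200274+-0.000457+0.000152=0.2000
k=8 src: inc=0.000152, refl=0.000152·0.333333=0.0001; V=0.199817+0.000152+0.000051=0.2000
k=9 load: inc=0.000051, refl=0.000051·-0.333333=-0.0000; V=0.199970+0.000051+-0.000017=0.2000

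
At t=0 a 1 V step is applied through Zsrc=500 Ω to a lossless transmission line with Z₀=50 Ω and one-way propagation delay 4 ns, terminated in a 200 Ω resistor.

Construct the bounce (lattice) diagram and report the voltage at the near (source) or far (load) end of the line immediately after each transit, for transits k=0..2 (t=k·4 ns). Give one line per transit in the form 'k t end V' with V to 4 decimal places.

Γ_L=0.600000, Γ_S=0.818182; launch V₁=1·50/550=0.090909
k=0 src: V=0.0909
k=1 load: inc=0.090909, refl=0.090909·0.600000=0.0545; V=0.000000+0.090909+0.054545=0.1455
k=2 src: inc=0.054545, refl=0.054545·0.818182=0.0446; V=0.090909+0.054545+0.044628=0.1901

0 0 source 0.0909
1 4 load 0.1455
2 8 source 0.1901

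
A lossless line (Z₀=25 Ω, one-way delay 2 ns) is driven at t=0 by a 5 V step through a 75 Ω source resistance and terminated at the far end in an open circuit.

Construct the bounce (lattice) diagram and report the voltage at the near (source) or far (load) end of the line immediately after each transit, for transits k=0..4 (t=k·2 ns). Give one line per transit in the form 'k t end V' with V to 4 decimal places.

0 0 source 1.2500
1 2 load 2.5000
2 4 source 3.1250
3 6 load 3.7500
4 8 source 4.0625

Γ_L=1.000000, Γ_S=0.500000; launch V₁=5·25/100=1.250000
k=0 src: V=1.2500
k=1 load: inc=1.250000, refl=1.250000·1.000000=1.2500; V=0.000000+1.250000+1.250000=2.5000
k=2 src: inc=1.250000, refl=1.250000·0.500000=0.6250; V=1.250000+1.250000+0.625000=3.1250
k=3 load: inc=0.625000, refl=0.625000·1.000000=0.6250; V=2.500000+0.625000+0.625000=3.7500
k=4 src: inc=0.625000, refl=0.625000·0.500000=0.3125; V=3.125000+0.625000+0.312500=4.0625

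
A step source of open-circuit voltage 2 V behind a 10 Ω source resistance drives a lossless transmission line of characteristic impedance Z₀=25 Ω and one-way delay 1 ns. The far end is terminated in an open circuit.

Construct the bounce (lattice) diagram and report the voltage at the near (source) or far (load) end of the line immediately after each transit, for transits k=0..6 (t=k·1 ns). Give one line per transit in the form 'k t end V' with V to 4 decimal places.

0 0 source 1.4286
1 1 load 2.8571
2 2 source 2.2449
3 3 load 1.6327
4 4 source 1.8950
5 5 load 2.1574
6 6 source 2.0450

Γ_L=1.000000, Γ_S=-0.428571; launch V₁=2·25/35=1.428571
k=0 src: V=1.4286
k=1 load: inc=1.428571, refl=1.428571·1.000000=1.4286; V=0.000000+1.428571+1.428571=2.8571
k=2 src: inc=1.428571, refl=1.428571·-0.428571=-0.6122; V=1.428571+1.428571+-0.612245=2.2449
k=3 load: inc=-0.612245, refl=-0.612245·1.000000=-0.6122; V=2.857143+-0.612245+-0.612245=1.6327
k=4 src: inc=-0.612245, refl=-0.612245·-0.428571=0.2624; V=2.244898+-0.612245+0.262391=1.8950
k=5 load: inc=0.262391, refl=0.262391·1.000000=0.2624; V=1.632653+0.262391+0.262391=2.1574
k=6 src: inc=0.262391, refl=0.262391·-0.428571=-0.1125; V=1.895044+0.262391+-0.112453=2.0450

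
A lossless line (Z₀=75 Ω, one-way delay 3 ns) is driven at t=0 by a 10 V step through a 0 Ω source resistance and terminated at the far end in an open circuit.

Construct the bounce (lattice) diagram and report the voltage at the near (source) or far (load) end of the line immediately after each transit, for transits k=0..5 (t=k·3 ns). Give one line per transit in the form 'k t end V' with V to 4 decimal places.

0 0 source 10.0000
1 3 load 20.0000
2 6 source 10.0000
3 9 load 0.0000
4 12 source 10.0000
5 15 load 20.0000

Γ_L=1.000000, Γ_S=-1.000000; launch V₁=10·75/75=10.000000
k=0 src: V=10.0000
k=1 load: inc=10.000000, refl=10.000000·1.000000=10.0000; V=0.000000+10.000000+10.000000=20.0000
k=2 src: inc=10.000000, refl=10.000000·-1.000000=-10.0000; V=10.000000+10.000000+-10.000000=10.0000
k=3 load: inc=-10.000000, refl=-10.000000·1.000000=-10.0000; V=20.000000+-10.000000+-10.000000=0.0000
k=4 src: inc=-10.000000, refl=-10.000000·-1.000000=10.0000; V=10.000000+-10.000000+10.000000=10.0000
k=5 load: inc=10.000000, refl=10.000000·1.000000=10.0000; V=0.000000+10.000000+10.000000=20.0000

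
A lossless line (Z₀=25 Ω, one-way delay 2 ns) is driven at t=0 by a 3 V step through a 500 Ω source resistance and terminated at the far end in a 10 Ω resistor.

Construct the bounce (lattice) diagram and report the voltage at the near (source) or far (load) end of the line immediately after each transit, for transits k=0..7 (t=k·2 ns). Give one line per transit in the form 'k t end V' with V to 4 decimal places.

0 0 source 0.1429
1 2 load 0.0816
2 4 source 0.0262
3 6 load 0.0500
4 8 source 0.0715
5 10 load 0.0623
6 12 source 0.0539
7 14 load 0.0575

Γ_L=-0.428571, Γ_S=0.904762; launch V₁=3·25/525=0.142857
k=0 src: V=0.1429
k=1 load: inc=0.142857, refl=0.142857·-0.428571=-0.0612; V=0.000000+0.142857+-0.061224=0.0816
k=2 src: inc=-0.061224, refl=-0.061224·0.904762=-0.0554; V=0.142857+-0.061224+-0.055394=0.0262
k=3 load: inc=-0.055394, refl=-0.055394·-0.428571=0.0237; V=0.081633+-0.055394+0.023740=0.0500
k=4 src: inc=0.023740, refl=0.023740·0.904762=0.0215; V=0.026239+0.023740+0.021479=0.0715
k=5 load: inc=0.021479, refl=0.021479·-0.428571=-0.0092; V=0.049979+0.021479+-0.009205=0.0623
k=6 src: inc=-0.009205, refl=-0.009205·0.904762=-0.0083; V=0.071458+-0.009205+-0.008329=0.0539
k=7 load: inc=-0.008329, refl=-0.008329·-0.428571=0.0036; V=0.062253+-0.008329+0.003569=0.0575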